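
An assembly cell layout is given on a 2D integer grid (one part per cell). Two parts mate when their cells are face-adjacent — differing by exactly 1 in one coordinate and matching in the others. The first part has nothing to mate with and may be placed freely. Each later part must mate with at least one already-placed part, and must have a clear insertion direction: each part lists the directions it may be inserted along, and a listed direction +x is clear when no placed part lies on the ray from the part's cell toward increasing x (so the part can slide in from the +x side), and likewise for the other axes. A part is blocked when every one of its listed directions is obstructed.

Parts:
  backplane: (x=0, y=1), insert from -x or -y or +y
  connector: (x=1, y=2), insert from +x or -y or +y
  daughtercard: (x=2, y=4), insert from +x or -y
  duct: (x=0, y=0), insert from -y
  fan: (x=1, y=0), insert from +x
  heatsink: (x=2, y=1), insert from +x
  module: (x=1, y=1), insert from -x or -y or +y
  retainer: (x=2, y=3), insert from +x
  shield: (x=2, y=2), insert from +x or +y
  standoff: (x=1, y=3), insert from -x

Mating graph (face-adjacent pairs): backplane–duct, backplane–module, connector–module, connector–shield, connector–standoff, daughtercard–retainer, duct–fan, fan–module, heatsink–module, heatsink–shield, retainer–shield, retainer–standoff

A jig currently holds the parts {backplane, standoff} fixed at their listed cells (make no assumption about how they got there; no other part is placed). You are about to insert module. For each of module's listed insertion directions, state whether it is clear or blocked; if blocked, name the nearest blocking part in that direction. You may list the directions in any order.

+y: blocked by standoff; -x: blocked by backplane; -y: clear

-x: nearest on ray is backplane@(0, 1) ⇒ blocked
-y: ray from module(1, 1) has no placed part ⇒ clear
+y: nearest on ray is standoff@(1, 3) ⇒ blocked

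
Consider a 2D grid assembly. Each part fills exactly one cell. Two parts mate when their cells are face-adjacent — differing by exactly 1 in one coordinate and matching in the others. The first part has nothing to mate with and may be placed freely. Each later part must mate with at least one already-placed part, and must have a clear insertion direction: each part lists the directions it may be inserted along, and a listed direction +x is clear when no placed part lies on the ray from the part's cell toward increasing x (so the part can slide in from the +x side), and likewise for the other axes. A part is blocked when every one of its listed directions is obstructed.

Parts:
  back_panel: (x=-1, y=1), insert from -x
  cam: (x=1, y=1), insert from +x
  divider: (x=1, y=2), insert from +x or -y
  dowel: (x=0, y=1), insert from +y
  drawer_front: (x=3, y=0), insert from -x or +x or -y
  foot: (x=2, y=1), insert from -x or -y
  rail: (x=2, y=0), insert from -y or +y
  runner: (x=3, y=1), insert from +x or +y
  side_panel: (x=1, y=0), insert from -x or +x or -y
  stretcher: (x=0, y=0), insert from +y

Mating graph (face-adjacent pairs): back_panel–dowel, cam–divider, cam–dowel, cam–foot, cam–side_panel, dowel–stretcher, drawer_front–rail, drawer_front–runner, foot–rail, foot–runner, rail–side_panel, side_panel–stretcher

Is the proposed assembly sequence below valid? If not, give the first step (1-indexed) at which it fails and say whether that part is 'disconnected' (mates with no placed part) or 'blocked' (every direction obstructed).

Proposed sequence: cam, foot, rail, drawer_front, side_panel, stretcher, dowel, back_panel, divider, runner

1. cam@(1, 1) [+x clear] — {cam}
2. foot@(2, 1) [-y clear] — {cam, foot}
3. rail@(2, 0) [-y clear] — {cam, foot, rail}
4. drawer_front@(3, 0) [+x clear] — {cam, drawer_front, foot, rail}
5. side_panel@(1, 0) [-x clear] — {cam, drawer_front, foot, rail, side_panel}
6. stretcher@(0, 0) [+y clear] — {cam, drawer_front, foot, rail, side_panel, stretcher}
7. dowel@(0, 1) [+y clear] — {cam, dowel, drawer_front, foot, rail, side_panel, stretcher}
8. back_panel@(-1, 1) [-x clear] — {back_panel, cam, dowel, drawer_front, foot, rail, side_panel, stretcher}
9. divider@(1, 2) [+x clear] — {back_panel, cam, divider, dowel, drawer_front, foot, rail, side_panel, stretcher}
10. runner@(3, 1) [+x clear] — {back_panel, cam, divider, dowel, drawer_front, foot, rail, runner, side_panel, stretcher}

Valid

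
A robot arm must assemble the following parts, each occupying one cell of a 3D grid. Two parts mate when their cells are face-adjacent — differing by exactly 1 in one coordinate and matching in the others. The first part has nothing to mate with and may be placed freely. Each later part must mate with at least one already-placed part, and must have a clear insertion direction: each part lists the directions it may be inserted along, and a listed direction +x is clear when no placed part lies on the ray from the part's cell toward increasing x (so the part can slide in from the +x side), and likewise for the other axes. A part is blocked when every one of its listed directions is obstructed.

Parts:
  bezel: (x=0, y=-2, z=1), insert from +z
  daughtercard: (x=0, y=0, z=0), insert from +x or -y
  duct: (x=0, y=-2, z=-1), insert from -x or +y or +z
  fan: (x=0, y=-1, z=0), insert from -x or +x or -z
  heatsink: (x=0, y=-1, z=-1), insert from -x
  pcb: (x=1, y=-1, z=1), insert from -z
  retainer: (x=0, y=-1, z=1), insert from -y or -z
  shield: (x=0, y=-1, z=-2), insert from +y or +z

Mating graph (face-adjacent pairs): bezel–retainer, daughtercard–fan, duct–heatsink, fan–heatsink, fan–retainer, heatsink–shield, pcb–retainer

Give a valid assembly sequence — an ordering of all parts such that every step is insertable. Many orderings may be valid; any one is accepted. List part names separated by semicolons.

1. pcb@(1, -1, 1) [-z clear] — {pcb}
2. retainer@(0, -1, 1) [-y clear] — {pcb, retainer}
3. fan@(0, -1, 0) [-x clear] — {fan, pcb, retainer}
4. bezel@(0, -2, 1) [+z clear] — {bezel, fan, pcb, retainer}
5. daughtercard@(0, 0, 0) [+x clear] — {bezel, daughtercard, fan, pcb, retainer}
6. heatsink@(0, -1, -1) [-x clear] — {bezel, daughtercard, fan, heatsink, pcb, retainer}
7. shield@(0, -1, -2) [+y clear] — {bezel, daughtercard, fan, heatsink, pcb, retainer, shield}
8. duct@(0, -2, -1) [-x clear] — {bezel, daughtercard, duct, fan, heatsink, pcb, retainer, shield}

pcb; retainer; fan; bezel; daughtercard; heatsink; shield; duct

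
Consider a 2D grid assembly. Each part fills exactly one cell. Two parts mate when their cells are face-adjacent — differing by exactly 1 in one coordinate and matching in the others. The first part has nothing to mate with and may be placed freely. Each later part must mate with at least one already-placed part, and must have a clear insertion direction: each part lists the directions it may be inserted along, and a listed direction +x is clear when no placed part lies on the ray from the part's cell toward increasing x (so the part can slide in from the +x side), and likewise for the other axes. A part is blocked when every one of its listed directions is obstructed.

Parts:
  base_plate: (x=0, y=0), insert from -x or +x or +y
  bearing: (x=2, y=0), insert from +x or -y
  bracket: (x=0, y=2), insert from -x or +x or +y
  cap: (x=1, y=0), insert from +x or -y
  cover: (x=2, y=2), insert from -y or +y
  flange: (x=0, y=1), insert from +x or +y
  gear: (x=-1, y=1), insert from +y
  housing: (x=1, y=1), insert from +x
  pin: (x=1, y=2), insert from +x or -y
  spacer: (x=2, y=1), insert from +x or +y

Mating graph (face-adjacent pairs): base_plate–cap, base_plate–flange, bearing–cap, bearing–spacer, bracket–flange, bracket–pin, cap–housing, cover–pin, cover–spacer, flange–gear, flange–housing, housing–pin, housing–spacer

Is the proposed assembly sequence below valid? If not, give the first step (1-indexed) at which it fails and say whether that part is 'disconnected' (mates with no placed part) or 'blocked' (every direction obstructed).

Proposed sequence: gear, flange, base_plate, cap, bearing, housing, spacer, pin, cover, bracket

1. gear@(-1, 1) [+y clear] — {gear}
2. flange@(0, 1) [+x clear] — {flange, gear}
3. base_plate@(0, 0) [-x clear] — {base_plate, flange, gear}
4. cap@(1, 0) [+x clear] — {base_plate, cap, flange, gear}
5. bearing@(2, 0) [+x clear] — {base_plate, bearing, cap, flange, gear}
6. housing@(1, 1) [+x clear] — {base_plate, bearing, cap, flange, gear, housing}
7. spacer@(2, 1) [+x clear] — {base_plate, bearing, cap, flange, gear, housing, spacer}
8. pin@(1, 2) [+x clear] — {base_plate, bearing, cap, flange, gear, housing, pin, spacer}
9. cover@(2, 2) [+y clear] — {base_plate, bearing, cap, cover, flange, gear, housing, pin, spacer}
10. bracket@(0, 2) [-x clear] — {base_plate, bearing, bracket, cap, cover, flange, gear, housing, pin, spacer}

Valid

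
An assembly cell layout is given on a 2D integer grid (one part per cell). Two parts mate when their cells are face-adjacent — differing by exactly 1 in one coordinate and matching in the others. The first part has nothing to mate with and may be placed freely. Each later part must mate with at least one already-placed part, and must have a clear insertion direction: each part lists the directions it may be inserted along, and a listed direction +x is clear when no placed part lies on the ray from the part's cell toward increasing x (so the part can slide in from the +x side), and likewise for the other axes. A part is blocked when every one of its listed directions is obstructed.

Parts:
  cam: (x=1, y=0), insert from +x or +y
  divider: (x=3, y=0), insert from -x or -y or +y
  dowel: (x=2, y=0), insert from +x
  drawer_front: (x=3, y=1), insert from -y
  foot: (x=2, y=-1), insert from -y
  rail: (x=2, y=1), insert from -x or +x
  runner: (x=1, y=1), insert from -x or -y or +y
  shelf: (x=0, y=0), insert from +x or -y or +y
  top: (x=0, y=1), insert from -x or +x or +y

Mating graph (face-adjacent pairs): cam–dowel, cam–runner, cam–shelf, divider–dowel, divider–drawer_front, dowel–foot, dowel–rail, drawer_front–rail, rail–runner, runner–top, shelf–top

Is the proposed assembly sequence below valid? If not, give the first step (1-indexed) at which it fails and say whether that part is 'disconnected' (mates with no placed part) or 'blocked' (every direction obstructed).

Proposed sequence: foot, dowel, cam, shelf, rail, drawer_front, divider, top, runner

Valid

1. foot@(2, -1) [-y clear] — {foot}
2. dowel@(2, 0) [+x clear] — {dowel, foot}
3. cam@(1, 0) [+y clear] — {cam, dowel, foot}
4. shelf@(0, 0) [-y clear] — {cam, dowel, foot, shelf}
5. rail@(2, 1) [-x clear] — {cam, dowel, foot, rail, shelf}
6. drawer_front@(3, 1) [-y clear] — {cam, dowel, drawer_front, foot, rail, shelf}
7. divider@(3, 0) [-y clear] — {cam, divider, dowel, drawer_front, foot, rail, shelf}
8. top@(0, 1) [-x clear] — {cam, divider, dowel, drawer_front, foot, rail, shelf, top}
9. runner@(1, 1) [+y clear] — {cam, divider, dowel, drawer_front, foot, rail, runner, shelf, top}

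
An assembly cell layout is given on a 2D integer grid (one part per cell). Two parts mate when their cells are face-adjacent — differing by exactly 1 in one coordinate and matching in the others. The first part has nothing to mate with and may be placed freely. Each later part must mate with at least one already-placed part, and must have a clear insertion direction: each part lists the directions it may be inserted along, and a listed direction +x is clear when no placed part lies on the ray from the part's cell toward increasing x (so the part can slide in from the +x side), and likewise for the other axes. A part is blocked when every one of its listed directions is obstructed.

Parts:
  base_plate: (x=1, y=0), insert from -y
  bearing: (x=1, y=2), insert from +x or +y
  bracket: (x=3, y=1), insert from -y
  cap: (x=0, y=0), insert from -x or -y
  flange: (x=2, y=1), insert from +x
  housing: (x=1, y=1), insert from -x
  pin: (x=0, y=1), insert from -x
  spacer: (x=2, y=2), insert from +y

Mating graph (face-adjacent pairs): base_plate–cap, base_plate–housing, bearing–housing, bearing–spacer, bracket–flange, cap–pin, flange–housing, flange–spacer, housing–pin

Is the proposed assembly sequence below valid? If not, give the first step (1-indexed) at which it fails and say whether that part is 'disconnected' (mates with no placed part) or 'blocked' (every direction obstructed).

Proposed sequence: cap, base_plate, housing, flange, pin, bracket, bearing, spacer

Valid

1. cap@(0, 0) [-x clear] — {cap}
2. base_plate@(1, 0) [-y clear] — {base_plate, cap}
3. housing@(1, 1) [-x clear] — {base_plate, cap, housing}
4. flange@(2, 1) [+x clear] — {base_plate, cap, flange, housing}
5. pin@(0, 1) [-x clear] — {base_plate, cap, flange, housing, pin}
6. bracket@(3, 1) [-y clear] — {base_plate, bracket, cap, flange, housing, pin}
7. bearing@(1, 2) [+x clear] — {base_plate, bearing, bracket, cap, flange, housing, pin}
8. spacer@(2, 2) [+y clear] — {base_plate, bearing, bracket, cap, flange, housing, pin, spacer}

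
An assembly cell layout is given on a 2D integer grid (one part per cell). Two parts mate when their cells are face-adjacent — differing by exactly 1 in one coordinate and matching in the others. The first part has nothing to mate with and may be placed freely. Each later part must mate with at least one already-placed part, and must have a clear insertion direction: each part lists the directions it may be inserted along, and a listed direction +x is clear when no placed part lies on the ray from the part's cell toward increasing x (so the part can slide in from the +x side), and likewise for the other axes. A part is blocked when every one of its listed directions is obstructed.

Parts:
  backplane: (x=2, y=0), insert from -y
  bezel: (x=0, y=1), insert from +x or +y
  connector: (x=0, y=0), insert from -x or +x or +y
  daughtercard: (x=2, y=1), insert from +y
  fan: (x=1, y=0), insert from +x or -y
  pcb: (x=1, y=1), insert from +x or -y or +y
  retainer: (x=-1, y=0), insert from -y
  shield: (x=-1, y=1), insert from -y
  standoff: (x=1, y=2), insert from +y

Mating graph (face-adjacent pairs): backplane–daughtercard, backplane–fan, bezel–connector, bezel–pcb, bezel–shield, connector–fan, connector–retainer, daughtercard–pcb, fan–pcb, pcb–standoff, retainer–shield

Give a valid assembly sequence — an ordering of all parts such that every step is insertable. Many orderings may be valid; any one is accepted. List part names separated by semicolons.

1. shield@(-1, 1) [-y clear] — {shield}
2. bezel@(0, 1) [+x clear] — {bezel, shield}
3. pcb@(1, 1) [+x clear] — {bezel, pcb, shield}
4. standoff@(1, 2) [+y clear] — {bezel, pcb, shield, standoff}
5. connector@(0, 0) [-x clear] — {bezel, connector, pcb, shield, standoff}
6. fan@(1, 0) [+x clear] — {bezel, connector, fan, pcb, shield, standoff}
7. backplane@(2, 0) [-y clear] — {backplane, bezel, connector, fan, pcb, shield, standoff}
8. daughtercard@(2, 1) [+y clear] — {backplane, bezel, connector, daughtercard, fan, pcb, shield, standoff}
9. retainer@(-1, 0) [-y clear] — {backplane, bezel, connector, daughtercard, fan, pcb, retainer, shield, standoff}

shield; bezel; pcb; standoff; connector; fan; backplane; daughtercard; retainer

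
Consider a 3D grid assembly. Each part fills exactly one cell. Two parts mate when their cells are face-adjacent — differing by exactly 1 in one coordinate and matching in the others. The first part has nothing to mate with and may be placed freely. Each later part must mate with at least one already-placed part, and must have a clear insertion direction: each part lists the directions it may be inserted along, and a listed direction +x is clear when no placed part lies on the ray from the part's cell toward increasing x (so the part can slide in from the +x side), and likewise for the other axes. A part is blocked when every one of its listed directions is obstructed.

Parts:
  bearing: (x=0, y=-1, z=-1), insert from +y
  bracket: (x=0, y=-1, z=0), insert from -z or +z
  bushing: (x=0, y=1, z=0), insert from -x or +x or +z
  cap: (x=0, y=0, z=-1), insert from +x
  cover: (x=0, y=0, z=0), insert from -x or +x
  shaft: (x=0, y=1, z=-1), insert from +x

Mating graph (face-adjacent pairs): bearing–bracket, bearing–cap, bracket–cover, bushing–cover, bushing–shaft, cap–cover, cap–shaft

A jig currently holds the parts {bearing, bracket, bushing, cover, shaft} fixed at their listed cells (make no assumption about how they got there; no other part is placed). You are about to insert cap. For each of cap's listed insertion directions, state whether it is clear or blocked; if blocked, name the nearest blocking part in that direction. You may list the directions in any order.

+x: clear

+x: ray from cap(0, 0, -1) has no placed part ⇒ clear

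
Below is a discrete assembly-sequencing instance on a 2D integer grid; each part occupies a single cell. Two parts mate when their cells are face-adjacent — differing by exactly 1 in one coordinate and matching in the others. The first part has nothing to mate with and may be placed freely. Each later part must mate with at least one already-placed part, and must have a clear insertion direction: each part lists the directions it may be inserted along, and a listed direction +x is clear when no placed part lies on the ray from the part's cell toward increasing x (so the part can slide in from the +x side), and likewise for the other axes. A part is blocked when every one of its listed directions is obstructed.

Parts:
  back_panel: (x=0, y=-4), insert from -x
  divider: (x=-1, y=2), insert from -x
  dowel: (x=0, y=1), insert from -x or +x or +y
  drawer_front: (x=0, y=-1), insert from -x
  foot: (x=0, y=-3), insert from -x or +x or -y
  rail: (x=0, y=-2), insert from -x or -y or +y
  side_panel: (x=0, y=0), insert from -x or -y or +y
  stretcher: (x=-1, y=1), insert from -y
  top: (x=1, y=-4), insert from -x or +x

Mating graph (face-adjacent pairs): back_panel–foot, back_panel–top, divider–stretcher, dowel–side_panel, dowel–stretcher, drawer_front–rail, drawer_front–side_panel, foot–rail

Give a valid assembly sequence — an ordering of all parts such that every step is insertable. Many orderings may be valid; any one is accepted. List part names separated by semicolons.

1. side_panel@(0, 0) [-x clear] — {side_panel}
2. dowel@(0, 1) [-x clear] — {dowel, side_panel}
3. stretcher@(-1, 1) [-y clear] — {dowel, side_panel, stretcher}
4. divider@(-1, 2) [-x clear] — {divider, dowel, side_panel, stretcher}
5. drawer_front@(0, -1) [-x clear] — {divider, dowel, drawer_front, side_panel, stretcher}
6. rail@(0, -2) [-x clear] — {divider, dowel, drawer_front, rail, side_panel, stretcher}
7. foot@(0, -3) [-x clear] — {divider, dowel, drawer_front, foot, rail, side_panel, stretcher}
8. back_panel@(0, -4) [-x clear] — {back_panel, divider, dowel, drawer_front, foot, rail, side_panel, stretcher}
9. top@(1, -4) [+x clear] — {back_panel, divider, dowel, drawer_front, foot, rail, side_panel, stretcher, top}

side_panel; dowel; stretcher; divider; drawer_front; rail; foot; back_panel; top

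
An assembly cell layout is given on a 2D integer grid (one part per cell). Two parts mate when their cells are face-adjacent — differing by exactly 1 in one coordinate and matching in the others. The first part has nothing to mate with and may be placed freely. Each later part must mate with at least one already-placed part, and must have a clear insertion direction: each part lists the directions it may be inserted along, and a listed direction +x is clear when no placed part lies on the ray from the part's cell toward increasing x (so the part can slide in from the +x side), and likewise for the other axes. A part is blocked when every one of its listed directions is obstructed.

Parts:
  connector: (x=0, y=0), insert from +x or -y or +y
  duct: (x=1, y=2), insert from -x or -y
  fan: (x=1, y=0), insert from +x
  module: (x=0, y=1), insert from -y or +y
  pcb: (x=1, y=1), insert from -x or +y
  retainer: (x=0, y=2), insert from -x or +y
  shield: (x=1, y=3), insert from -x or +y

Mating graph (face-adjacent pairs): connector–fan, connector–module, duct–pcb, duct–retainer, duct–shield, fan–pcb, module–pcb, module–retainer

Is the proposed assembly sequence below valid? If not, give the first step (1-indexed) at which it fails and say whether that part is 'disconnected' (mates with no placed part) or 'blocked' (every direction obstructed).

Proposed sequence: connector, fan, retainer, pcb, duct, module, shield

1. connector@(0, 0) [+x clear] — {connector}
2. fan@(1, 0) [+x clear] — {connector, fan}
3. retainer@(0, 2) — no placed neighbour ⇒ disconnected

Invalid at step 3 (disconnected)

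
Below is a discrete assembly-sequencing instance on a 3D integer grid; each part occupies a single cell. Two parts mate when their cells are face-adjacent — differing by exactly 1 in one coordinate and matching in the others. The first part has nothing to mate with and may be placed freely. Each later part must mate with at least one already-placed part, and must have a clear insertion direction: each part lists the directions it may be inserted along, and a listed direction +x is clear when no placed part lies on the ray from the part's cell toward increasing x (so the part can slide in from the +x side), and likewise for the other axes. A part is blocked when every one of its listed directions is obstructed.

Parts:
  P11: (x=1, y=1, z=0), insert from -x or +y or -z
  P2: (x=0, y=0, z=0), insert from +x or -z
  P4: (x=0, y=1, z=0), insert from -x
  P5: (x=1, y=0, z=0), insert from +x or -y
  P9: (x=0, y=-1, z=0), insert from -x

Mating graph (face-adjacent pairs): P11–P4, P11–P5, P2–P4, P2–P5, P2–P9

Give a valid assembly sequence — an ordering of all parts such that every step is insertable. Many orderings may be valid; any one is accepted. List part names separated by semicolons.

1. P4@(0, 1, 0) [-x clear] — {P4}
2. P2@(0, 0, 0) [+x clear] — {P2, P4}
3. P9@(0, -1, 0) [-x clear] — {P2, P4, P9}
4. P11@(1, 1, 0) [+y clear] — {P11, P2, P4, P9}
5. P5@(1, 0, 0) [+x clear] — {P11, P2, P4, P5, P9}

P4; P2; P9; P11; P5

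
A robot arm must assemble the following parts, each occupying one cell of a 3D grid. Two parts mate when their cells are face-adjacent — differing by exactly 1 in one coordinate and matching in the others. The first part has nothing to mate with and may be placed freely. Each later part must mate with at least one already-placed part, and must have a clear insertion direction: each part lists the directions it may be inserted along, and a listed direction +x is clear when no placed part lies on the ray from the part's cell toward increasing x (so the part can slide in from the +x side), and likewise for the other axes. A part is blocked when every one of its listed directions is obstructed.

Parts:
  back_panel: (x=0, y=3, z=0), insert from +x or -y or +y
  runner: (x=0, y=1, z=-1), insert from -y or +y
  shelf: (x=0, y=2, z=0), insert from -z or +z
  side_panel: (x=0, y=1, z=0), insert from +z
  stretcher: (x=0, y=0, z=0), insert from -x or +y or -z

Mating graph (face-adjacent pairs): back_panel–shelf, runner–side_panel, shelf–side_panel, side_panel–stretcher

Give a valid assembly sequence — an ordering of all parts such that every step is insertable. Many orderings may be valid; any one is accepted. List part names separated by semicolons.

back_panel; shelf; side_panel; stretcher; runner

1. back_panel@(0, 3, 0) [+x clear] — {back_panel}
2. shelf@(0, 2, 0) [-z clear] — {back_panel, shelf}
3. side_panel@(0, 1, 0) [+z clear] — {back_panel, shelf, side_panel}
4. stretcher@(0, 0, 0) [-x clear] — {back_panel, shelf, side_panel, stretcher}
5. runner@(0, 1, -1) [-y clear] — {back_panel, runner, shelf, side_panel, stretcher}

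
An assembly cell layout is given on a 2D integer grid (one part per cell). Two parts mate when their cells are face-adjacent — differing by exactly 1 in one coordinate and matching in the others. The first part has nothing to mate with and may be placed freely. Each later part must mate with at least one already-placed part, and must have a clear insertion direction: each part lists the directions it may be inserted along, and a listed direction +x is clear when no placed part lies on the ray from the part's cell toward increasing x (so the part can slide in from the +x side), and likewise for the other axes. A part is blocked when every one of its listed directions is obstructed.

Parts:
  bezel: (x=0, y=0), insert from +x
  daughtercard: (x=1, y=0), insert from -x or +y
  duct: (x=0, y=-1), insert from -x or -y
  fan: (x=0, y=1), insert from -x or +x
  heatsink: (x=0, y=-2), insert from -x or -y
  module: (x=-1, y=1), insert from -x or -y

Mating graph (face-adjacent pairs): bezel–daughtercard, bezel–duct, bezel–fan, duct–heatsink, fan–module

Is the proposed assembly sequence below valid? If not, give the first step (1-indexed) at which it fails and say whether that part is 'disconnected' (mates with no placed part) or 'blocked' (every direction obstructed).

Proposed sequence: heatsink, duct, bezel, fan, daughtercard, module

Valid

1. heatsink@(0, -2) [-x clear] — {heatsink}
2. duct@(0, -1) [-x clear] — {duct, heatsink}
3. bezel@(0, 0) [+x clear] — {bezel, duct, heatsink}
4. fan@(0, 1) [-x clear] — {bezel, duct, fan, heatsink}
5. daughtercard@(1, 0) [+y clear] — {bezel, daughtercard, duct, fan, heatsink}
6. module@(-1, 1) [-x clear] — {bezel, daughtercard, duct, fan, heatsink, module}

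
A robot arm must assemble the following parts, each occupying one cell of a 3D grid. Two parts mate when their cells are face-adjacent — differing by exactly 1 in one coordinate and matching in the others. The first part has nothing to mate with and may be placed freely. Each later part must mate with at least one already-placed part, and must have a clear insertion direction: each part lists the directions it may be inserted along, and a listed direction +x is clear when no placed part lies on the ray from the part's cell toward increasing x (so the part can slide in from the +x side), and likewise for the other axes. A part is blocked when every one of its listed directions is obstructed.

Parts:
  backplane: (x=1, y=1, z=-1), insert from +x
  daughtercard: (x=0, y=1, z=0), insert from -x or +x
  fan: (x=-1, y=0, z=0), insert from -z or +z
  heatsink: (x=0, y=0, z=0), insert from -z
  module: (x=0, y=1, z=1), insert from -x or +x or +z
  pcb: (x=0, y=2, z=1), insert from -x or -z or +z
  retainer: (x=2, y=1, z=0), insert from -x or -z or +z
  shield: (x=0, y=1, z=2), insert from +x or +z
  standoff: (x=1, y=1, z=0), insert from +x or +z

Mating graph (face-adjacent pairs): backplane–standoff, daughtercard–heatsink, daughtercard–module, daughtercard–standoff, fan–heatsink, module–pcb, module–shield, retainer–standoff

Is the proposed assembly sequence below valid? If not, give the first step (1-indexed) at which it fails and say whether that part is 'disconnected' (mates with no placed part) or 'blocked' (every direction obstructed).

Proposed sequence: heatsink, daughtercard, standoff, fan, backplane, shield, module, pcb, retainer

1. heatsink@(0, 0, 0) [-z clear] — {heatsink}
2. daughtercard@(0, 1, 0) [-x clear] — {daughtercard, heatsink}
3. standoff@(1, 1, 0) [+x clear] — {daughtercard, heatsink, standoff}
4. fan@(-1, 0, 0) [-z clear] — {daughtercard, fan, heatsink, standoff}
5. backplane@(1, 1, -1) [+x clear] — {backplane, daughtercard, fan, heatsink, standoff}
6. shield@(0, 1, 2) — no placed neighbour ⇒ disconnected

Invalid at step 6 (disconnected)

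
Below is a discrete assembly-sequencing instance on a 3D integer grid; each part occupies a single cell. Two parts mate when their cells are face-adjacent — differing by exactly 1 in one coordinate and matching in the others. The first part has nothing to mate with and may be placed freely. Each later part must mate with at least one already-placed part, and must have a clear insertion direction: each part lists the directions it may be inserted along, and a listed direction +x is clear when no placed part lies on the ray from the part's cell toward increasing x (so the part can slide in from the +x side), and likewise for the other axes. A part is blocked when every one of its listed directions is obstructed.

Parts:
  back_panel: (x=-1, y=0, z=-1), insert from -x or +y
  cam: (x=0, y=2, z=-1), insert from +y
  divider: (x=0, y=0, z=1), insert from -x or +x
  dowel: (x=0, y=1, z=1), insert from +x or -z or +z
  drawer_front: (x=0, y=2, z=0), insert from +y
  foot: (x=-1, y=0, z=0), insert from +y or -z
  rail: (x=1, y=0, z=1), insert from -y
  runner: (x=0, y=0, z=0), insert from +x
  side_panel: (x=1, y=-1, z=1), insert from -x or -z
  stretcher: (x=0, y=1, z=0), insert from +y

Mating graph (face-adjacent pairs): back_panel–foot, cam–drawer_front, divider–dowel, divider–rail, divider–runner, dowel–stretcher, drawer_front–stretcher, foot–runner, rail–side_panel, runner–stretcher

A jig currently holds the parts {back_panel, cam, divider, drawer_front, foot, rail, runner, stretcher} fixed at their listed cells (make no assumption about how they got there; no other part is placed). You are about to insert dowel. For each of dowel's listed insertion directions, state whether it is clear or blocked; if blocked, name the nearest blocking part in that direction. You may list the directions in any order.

+x: ray from dowel(0, 1, 1) has no placed part ⇒ clear
-z: nearest on ray is stretcher@(0, 1, 0) ⇒ blocked
+z: ray from dowel(0, 1, 1) has no placed part ⇒ clear

+x: clear; +z: clear; -z: blocked by stretcher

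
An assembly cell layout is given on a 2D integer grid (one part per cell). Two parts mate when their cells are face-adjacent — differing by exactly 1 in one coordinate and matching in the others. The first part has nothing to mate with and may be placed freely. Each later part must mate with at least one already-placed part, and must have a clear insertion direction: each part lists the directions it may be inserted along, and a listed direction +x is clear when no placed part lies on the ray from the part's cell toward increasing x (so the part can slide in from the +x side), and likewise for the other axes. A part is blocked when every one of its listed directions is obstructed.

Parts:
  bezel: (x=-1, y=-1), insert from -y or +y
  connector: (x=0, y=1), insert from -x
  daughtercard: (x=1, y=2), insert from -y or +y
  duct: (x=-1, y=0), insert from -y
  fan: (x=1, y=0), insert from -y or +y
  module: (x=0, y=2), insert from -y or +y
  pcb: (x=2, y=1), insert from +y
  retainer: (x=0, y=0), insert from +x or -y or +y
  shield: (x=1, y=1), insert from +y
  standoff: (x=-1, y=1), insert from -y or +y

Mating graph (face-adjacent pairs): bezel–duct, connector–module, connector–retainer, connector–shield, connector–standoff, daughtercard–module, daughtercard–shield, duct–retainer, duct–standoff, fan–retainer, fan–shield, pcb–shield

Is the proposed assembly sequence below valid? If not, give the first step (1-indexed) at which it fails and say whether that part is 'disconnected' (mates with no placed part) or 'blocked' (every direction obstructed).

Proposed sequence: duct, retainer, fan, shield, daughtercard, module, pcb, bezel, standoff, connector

Invalid at step 10 (blocked)

1. duct@(-1, 0) [-y clear] — {duct}
2. retainer@(0, 0) [+x clear] — {duct, retainer}
3. fan@(1, 0) [-y clear] — {duct, fan, retainer}
4. shield@(1, 1) [+y clear] — {duct, fan, retainer, shield}
5. daughtercard@(1, 2) [+y clear] — {daughtercard, duct, fan, retainer, shield}
6. module@(0, 2) [+y clear] — {daughtercard, duct, fan, module, retainer, shield}
7. pcb@(2, 1) [+y clear] — {daughtercard, duct, fan, module, pcb, retainer, shield}
8. bezel@(-1, -1) [-y clear] — {bezel, daughtercard, duct, fan, module, pcb, retainer, shield}
9. standoff@(-1, 1) [+y clear] — {bezel, daughtercard, duct, fan, module, pcb, retainer, shield, standoff}
10. connector@(0, 1) — -x all obstructed ⇒ blocked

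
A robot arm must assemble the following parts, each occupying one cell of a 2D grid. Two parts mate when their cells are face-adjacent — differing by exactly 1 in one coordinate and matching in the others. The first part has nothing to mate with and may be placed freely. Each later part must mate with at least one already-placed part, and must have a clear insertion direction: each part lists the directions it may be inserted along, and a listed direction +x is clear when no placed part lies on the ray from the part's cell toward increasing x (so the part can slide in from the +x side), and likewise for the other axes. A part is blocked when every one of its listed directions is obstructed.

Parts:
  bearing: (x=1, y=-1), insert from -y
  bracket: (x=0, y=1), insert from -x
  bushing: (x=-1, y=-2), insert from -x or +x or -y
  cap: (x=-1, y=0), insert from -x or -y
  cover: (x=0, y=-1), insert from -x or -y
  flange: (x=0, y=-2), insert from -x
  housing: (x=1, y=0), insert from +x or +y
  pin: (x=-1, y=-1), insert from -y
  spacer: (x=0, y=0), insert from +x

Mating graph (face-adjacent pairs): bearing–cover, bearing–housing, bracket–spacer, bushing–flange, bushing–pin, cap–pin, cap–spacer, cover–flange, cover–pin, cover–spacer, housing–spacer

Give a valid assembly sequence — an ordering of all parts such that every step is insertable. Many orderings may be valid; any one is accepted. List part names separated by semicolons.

1. spacer@(0, 0) [+x clear] — {spacer}
2. cover@(0, -1) [-x clear] — {cover, spacer}
3. housing@(1, 0) [+x clear] — {cover, housing, spacer}
4. pin@(-1, -1) [-y clear] — {cover, housing, pin, spacer}
5. flange@(0, -2) [-x clear] — {cover, flange, housing, pin, spacer}
6. bushing@(-1, -2) [-x clear] — {bushing, cover, flange, housing, pin, spacer}
7. bracket@(0, 1) [-x clear] — {bracket, bushing, cover, flange, housing, pin, spacer}
8. bearing@(1, -1) [-y clear] — {bearing, bracket, bushing, cover, flange, housing, pin, spacer}
9. cap@(-1, 0) [-x clear] — {bearing, bracket, bushing, cap, cover, flange, housing, pin, spacer}

spacer; cover; housing; pin; flange; bushing; bracket; bearing; cap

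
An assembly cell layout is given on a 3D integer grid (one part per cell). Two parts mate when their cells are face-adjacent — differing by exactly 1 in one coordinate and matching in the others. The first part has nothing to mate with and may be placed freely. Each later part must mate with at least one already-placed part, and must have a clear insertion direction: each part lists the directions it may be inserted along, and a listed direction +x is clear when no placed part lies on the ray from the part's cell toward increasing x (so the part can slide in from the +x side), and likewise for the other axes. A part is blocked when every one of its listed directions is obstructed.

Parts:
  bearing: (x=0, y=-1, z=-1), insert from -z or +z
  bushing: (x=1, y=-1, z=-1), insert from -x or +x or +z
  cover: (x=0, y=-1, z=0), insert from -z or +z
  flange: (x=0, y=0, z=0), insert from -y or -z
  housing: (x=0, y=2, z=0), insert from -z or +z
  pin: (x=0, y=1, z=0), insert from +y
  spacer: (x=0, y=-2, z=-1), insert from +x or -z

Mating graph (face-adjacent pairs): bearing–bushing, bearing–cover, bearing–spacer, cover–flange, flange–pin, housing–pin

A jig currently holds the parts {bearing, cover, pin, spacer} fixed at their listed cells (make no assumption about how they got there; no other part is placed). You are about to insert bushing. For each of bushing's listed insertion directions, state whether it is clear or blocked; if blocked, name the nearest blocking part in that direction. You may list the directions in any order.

-x: nearest on ray is bearing@(0, -1, -1) ⇒ blocked
+x: ray from bushing(1, -1, -1) has no placed part ⇒ clear
+z: ray from bushing(1, -1, -1) has no placed part ⇒ clear

+x: clear; +z: clear; -x: blocked by bearing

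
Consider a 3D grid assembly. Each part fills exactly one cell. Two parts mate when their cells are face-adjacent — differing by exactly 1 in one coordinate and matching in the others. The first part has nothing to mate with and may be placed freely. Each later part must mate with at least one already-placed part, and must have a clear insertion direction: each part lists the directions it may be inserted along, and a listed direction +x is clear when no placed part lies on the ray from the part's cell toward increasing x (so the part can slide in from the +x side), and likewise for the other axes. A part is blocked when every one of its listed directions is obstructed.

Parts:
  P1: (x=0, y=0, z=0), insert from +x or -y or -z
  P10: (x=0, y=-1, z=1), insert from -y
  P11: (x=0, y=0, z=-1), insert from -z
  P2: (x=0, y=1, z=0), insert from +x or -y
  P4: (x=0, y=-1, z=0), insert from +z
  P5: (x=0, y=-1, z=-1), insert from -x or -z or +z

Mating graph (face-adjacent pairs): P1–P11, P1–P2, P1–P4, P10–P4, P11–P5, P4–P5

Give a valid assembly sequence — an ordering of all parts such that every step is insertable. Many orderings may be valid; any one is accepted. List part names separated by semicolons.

1. P2@(0, 1, 0) [+x clear] — {P2}
2. P1@(0, 0, 0) [+x clear] — {P1, P2}
3. P4@(0, -1, 0) [+z clear] — {P1, P2, P4}
4. P5@(0, -1, -1) [-x clear] — {P1, P2, P4, P5}
5. P11@(0, 0, -1) [-z clear] — {P1, P11, P2, P4, P5}
6. P10@(0, -1, 1) [-y clear] — {P1, P10, P11, P2, P4, P5}

P2; P1; P4; P5; P11; P10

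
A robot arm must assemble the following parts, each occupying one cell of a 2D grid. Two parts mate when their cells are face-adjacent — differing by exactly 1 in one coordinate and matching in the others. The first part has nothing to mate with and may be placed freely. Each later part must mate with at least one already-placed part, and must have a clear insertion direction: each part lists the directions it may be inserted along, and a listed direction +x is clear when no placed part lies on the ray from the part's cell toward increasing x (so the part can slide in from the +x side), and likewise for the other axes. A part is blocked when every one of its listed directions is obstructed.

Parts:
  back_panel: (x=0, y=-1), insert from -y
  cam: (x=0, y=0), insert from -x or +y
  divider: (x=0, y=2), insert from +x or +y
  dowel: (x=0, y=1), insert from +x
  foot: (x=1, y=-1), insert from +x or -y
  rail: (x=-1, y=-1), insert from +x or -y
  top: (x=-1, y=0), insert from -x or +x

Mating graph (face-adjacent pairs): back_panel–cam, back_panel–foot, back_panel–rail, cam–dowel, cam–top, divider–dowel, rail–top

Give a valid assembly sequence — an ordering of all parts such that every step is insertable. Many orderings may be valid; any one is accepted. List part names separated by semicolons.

1. rail@(-1, -1) [+x clear] — {rail}
2. top@(-1, 0) [-x clear] — {rail, top}
3. cam@(0, 0) [+y clear] — {cam, rail, top}
4. dowel@(0, 1) [+x clear] — {cam, dowel, rail, top}
5. divider@(0, 2) [+x clear] — {cam, divider, dowel, rail, top}
6. back_panel@(0, -1) [-y clear] — {back_panel, cam, divider, dowel, rail, top}
7. foot@(1, -1) [+x clear] — {back_panel, cam, divider, dowel, foot, rail, top}

rail; top; cam; dowel; divider; back_panel; foot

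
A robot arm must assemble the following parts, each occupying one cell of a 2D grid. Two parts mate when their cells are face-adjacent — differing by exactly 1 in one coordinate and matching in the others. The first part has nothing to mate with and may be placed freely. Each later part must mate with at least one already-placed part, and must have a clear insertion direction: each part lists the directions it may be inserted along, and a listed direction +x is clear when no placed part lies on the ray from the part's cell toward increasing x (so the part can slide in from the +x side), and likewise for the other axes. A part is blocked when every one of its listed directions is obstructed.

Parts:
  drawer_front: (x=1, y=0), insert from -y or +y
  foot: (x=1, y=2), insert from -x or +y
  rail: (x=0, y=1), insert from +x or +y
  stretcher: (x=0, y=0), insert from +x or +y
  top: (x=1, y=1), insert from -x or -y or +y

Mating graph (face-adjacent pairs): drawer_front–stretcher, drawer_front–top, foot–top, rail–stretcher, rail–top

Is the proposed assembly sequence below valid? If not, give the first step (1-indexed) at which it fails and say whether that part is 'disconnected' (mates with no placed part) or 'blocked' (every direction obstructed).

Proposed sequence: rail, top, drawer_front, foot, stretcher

1. rail@(0, 1) [+x clear] — {rail}
2. top@(1, 1) [-y clear] — {rail, top}
3. drawer_front@(1, 0) [-y clear] — {drawer_front, rail, top}
4. foot@(1, 2) [-x clear] — {drawer_front, foot, rail, top}
5. stretcher@(0, 0) — +x/+y all obstructed ⇒ blocked

Invalid at step 5 (blocked)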